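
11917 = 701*17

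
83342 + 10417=93759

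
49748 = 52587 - 2839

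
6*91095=546570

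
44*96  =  4224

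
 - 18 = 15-33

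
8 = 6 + 2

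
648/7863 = 216/2621 = 0.08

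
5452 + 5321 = 10773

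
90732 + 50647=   141379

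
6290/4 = 1572+1/2 = 1572.50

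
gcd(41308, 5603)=1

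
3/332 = 3/332 = 0.01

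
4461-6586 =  - 2125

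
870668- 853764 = 16904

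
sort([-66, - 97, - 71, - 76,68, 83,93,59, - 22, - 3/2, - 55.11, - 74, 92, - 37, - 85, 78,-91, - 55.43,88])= [ - 97, - 91 , - 85, - 76 , - 74, - 71, - 66, - 55.43, - 55.11,-37, - 22, - 3/2,59,68, 78,83,88, 92, 93 ] 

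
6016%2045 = 1926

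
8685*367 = 3187395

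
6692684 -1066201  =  5626483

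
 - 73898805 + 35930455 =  - 37968350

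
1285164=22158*58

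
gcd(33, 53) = 1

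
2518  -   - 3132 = 5650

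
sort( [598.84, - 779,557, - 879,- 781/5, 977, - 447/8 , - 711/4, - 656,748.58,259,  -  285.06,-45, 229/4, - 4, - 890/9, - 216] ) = [ - 879, - 779, - 656,- 285.06, - 216, - 711/4,-781/5, - 890/9,- 447/8,-45,-4, 229/4,259, 557, 598.84,748.58,977] 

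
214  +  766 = 980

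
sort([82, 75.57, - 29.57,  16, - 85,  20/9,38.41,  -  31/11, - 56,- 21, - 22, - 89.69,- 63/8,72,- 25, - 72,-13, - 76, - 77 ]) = [ - 89.69, - 85, -77, - 76 , - 72,-56, - 29.57, - 25, - 22, - 21 , - 13,-63/8, - 31/11 , 20/9, 16, 38.41,72, 75.57,82] 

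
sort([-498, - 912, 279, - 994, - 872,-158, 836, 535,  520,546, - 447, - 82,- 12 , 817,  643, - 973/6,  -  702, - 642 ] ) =[ - 994 , - 912 , - 872, -702, - 642,  -  498,-447,-973/6, - 158, - 82,- 12, 279,520,535, 546, 643, 817, 836]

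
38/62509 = 38/62509 = 0.00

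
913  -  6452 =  - 5539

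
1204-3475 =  - 2271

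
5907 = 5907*1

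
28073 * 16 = 449168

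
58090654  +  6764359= 64855013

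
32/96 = 1/3 = 0.33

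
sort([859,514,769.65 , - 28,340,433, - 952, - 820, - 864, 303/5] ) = [ - 952, - 864, - 820, - 28, 303/5,340,433 , 514,769.65,859]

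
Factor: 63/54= 2^(-1)*3^(-1)*7^1 = 7/6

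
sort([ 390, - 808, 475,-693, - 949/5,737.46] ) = [ - 808, - 693, - 949/5, 390,475,737.46 ] 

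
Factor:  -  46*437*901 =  - 18111902= - 2^1*17^1*19^1*23^2*53^1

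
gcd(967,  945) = 1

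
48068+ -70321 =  - 22253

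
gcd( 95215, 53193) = 1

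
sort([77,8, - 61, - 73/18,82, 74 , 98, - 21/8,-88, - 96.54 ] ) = [ - 96.54, - 88,-61, -73/18 , - 21/8 , 8, 74,77 , 82, 98 ] 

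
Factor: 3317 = 31^1*107^1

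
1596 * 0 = 0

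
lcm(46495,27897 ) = 139485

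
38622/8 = 4827 + 3/4 = 4827.75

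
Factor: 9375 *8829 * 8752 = 2^4 * 3^5*5^5 * 109^1 * 547^1 = 724419450000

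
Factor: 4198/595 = 2^1 * 5^( - 1)*7^(  -  1 )*17^ (-1 )*2099^1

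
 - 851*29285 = - 24921535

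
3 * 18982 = 56946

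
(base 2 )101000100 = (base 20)G4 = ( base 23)E2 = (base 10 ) 324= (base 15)169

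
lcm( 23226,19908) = 139356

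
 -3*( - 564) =1692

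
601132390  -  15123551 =586008839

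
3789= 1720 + 2069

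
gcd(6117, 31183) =1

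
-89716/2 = -44858 = - 44858.00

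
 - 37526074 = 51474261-89000335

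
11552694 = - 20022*( - 577 )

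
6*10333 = 61998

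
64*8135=520640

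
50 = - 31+81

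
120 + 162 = 282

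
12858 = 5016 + 7842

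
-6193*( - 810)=5016330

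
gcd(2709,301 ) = 301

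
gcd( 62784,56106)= 18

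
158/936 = 79/468 =0.17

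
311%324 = 311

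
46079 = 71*649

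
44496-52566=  - 8070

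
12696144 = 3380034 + 9316110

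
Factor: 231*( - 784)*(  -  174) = 2^5 *3^2*7^3*11^1*29^1 = 31512096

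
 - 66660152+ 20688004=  - 45972148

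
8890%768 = 442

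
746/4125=746/4125 = 0.18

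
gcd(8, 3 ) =1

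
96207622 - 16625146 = 79582476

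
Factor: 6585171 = 3^1 * 17^1 * 129121^1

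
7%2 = 1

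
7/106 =7/106 = 0.07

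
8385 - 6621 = 1764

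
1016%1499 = 1016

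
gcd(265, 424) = 53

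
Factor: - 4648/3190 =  - 2324/1595 = - 2^2*5^(-1 )*7^1*11^ ( - 1)*29^( - 1 )*83^1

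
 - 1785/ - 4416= 595/1472= 0.40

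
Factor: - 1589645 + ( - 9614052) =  - 17^1*743^1*887^1 = - 11203697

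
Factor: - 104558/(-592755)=2^1*3^( - 1)*5^( - 1)*23^1*43^(-1)*919^( - 1) * 2273^1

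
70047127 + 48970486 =119017613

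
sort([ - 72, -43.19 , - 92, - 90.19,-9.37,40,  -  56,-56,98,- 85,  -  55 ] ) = [-92, - 90.19, - 85, - 72 , - 56, -56, - 55, -43.19  , - 9.37,40,98]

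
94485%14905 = 5055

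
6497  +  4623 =11120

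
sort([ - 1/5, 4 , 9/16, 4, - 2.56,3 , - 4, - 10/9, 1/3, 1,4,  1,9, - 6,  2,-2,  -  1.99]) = [ - 6,  -  4, - 2.56, - 2,- 1.99, - 10/9,  -  1/5,1/3,9/16, 1,  1,2,3, 4, 4,  4, 9 ]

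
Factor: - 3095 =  - 5^1*619^1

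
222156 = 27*8228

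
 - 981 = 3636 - 4617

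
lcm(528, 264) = 528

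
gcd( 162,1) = 1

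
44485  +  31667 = 76152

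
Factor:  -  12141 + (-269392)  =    -  7^1*37^1 * 1087^1=-281533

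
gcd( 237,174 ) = 3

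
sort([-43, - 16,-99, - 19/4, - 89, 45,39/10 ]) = [ - 99, - 89,-43,  -  16,-19/4,  39/10,45]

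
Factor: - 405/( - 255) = 3^3*17^(-1)=27/17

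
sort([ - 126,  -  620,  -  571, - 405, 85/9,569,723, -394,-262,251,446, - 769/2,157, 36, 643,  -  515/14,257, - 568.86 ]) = [ - 620, - 571, - 568.86, - 405, - 394, - 769/2, - 262, - 126, - 515/14,85/9 , 36, 157,251,  257,446,569, 643,723 ]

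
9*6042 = 54378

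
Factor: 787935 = 3^1*5^1*52529^1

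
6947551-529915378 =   -  522967827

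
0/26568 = 0 = 0.00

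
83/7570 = 83/7570 = 0.01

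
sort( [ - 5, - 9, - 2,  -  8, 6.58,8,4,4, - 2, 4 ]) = [ - 9, - 8, - 5, - 2,- 2,4,4,  4,6.58, 8]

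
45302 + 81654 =126956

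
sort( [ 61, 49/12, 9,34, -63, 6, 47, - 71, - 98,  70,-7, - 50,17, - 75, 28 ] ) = [ - 98,  -  75, - 71, - 63, -50, - 7,49/12, 6, 9,17 , 28,  34 , 47,61, 70 ] 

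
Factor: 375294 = 2^1 * 3^1 * 62549^1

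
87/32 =2+23/32 = 2.72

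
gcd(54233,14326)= 1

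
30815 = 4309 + 26506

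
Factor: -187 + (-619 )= -2^1*13^1*31^1 = -806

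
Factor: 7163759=31^1*179^1*1291^1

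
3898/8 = 487 + 1/4 = 487.25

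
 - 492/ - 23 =21 + 9/23= 21.39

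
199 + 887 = 1086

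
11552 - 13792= - 2240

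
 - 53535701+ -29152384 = -82688085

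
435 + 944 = 1379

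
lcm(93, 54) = 1674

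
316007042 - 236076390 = 79930652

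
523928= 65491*8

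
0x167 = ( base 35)A9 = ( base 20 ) hj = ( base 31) bi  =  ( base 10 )359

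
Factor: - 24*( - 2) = 2^4*3^1 = 48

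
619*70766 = 43804154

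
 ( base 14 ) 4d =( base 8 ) 105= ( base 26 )2h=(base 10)69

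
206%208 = 206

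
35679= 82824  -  47145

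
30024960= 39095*768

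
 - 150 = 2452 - 2602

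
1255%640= 615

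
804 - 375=429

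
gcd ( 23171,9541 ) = 1363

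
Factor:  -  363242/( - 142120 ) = 869/340 = 2^( - 2)*5^( - 1 )*11^1 * 17^( - 1 )*79^1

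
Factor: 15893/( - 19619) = -691^1*853^( - 1) = - 691/853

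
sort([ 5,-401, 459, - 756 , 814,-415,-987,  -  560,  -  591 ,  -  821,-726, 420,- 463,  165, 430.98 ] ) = [ - 987, - 821, - 756, - 726, - 591, - 560, -463, - 415,-401,5, 165, 420, 430.98, 459, 814 ]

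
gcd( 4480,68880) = 560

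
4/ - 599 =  - 1  +  595/599  =  -0.01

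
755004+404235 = 1159239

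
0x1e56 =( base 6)55542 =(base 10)7766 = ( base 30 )8IQ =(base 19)129e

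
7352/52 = 141 + 5/13=141.38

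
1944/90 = 108/5 = 21.60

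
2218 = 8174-5956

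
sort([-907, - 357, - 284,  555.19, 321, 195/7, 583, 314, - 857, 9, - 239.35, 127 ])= [ - 907, - 857, - 357, - 284, - 239.35,9, 195/7 , 127,314 , 321,555.19 , 583 ] 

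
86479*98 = 8474942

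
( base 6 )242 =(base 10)98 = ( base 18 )58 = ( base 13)77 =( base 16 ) 62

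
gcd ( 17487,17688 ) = 201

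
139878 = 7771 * 18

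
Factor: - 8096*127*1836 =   -  1887760512 = - 2^7*3^3 *11^1*17^1*23^1*127^1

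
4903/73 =67 + 12/73 = 67.16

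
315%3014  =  315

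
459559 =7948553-7488994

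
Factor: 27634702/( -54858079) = -2^1 *19^1*31^1*71^( - 1)* 23459^1 *772649^( - 1) 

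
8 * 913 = 7304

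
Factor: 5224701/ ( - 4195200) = -1741567/1398400  =  -  2^( - 7 )*5^( - 2) * 19^( - 1) *23^ ( - 1 )* 967^1*1801^1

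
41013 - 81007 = - 39994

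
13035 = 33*395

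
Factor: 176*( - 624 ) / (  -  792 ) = 416/3 = 2^5*3^ ( - 1)*13^1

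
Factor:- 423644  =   - 2^2*13^1 * 8147^1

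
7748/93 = 83 + 29/93 = 83.31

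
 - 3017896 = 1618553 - 4636449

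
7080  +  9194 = 16274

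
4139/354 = 11 + 245/354 = 11.69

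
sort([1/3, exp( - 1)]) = [1/3 , exp( - 1 )]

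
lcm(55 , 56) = 3080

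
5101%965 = 276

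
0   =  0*880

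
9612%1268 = 736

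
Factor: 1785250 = 2^1 * 5^3*37^1*193^1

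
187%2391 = 187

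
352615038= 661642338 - 309027300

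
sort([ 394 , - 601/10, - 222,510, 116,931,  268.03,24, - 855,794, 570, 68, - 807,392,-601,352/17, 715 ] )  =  [  -  855, - 807,  -  601,-222, - 601/10 , 352/17, 24,68, 116, 268.03, 392,394, 510, 570, 715,794,931]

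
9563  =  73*131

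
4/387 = 4/387 = 0.01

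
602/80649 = 602/80649=0.01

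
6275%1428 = 563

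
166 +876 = 1042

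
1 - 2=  - 1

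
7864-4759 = 3105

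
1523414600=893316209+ 630098391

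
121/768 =121/768 = 0.16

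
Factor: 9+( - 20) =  - 11 = - 11^1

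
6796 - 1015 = 5781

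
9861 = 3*3287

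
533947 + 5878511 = 6412458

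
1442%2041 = 1442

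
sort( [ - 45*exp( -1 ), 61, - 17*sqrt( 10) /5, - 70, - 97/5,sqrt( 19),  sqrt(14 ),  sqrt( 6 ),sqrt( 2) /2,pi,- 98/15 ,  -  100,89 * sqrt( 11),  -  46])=[ - 100, - 70,  -  46, -97/5, - 45*exp( - 1),  -  17*sqrt( 10 ) /5,-98/15,  sqrt( 2)/2 , sqrt( 6) , pi,  sqrt(14), sqrt( 19 ), 61,89*sqrt(11 )]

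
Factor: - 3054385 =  - 5^1*610877^1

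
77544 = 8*9693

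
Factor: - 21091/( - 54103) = 23^1*59^(-1)= 23/59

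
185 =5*37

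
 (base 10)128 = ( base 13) 9b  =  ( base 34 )3Q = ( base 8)200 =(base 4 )2000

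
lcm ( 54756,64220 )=5201820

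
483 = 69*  7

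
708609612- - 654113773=1362723385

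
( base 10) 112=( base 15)77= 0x70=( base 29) 3P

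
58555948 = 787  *74404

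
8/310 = 4/155 = 0.03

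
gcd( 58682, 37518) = 962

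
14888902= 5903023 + 8985879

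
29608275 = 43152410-13544135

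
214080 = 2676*80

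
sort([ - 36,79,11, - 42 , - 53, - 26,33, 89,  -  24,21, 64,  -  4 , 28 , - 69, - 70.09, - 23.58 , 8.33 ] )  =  [ - 70.09 ,-69,  -  53, - 42,-36 ,-26 ,-24, -23.58,  -  4 , 8.33 , 11,21, 28, 33 , 64 , 79 , 89 ]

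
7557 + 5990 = 13547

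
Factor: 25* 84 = 2^2*3^1*5^2 * 7^1  =  2100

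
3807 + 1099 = 4906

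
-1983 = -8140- - 6157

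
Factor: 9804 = 2^2* 3^1*19^1*43^1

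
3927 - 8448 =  - 4521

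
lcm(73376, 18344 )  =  73376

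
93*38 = 3534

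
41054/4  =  10263 +1/2= 10263.50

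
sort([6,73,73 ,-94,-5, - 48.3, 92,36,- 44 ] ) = [-94  ,  -  48.3,-44,  -  5,  6, 36,73,73, 92 ]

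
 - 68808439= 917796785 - 986605224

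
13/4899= 13/4899 = 0.00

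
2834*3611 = 10233574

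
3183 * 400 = 1273200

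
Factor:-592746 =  - 2^1  *3^1*7^1*11^1*1283^1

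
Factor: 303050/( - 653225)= - 2^1*11^1*17^(- 1 )*19^1*53^( - 1 )=- 418/901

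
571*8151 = 4654221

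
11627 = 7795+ 3832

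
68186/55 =1239 + 41/55 = 1239.75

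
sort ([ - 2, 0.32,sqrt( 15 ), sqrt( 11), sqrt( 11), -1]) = [ - 2, - 1, 0.32,sqrt (11 ),sqrt ( 11),sqrt( 15 ) ] 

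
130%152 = 130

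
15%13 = 2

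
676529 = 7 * 96647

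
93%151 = 93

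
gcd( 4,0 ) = 4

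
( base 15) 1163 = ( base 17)CD4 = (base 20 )94d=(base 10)3693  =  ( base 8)7155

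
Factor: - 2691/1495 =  - 3^2 * 5^( - 1 ) = - 9/5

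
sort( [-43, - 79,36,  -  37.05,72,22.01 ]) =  [ -79,-43, - 37.05,22.01,36,72]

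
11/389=11/389= 0.03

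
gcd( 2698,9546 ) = 2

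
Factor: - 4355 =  - 5^1*13^1*67^1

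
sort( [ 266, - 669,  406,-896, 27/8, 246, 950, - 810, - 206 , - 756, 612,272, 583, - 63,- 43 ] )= [-896,-810, - 756, - 669, - 206,-63,-43, 27/8,246, 266, 272,406,583, 612,950]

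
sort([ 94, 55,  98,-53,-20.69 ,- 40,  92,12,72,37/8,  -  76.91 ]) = [ - 76.91, - 53, -40, - 20.69, 37/8, 12,55,72 , 92,94 , 98 ]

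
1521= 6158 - 4637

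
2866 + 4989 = 7855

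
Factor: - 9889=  - 11^1*29^1*31^1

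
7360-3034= 4326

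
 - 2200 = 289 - 2489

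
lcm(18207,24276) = 72828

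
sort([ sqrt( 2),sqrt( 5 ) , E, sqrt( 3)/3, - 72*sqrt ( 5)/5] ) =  [ - 72*sqrt( 5)/5,sqrt(3)/3,  sqrt( 2) , sqrt( 5)  ,  E]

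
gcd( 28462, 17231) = 1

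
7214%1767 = 146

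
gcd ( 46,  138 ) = 46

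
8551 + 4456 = 13007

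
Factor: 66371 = 31^1*2141^1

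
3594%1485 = 624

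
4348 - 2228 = 2120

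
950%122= 96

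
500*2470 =1235000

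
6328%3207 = 3121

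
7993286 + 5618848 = 13612134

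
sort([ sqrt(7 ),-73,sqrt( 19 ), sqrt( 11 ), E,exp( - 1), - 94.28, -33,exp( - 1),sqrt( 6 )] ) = [ -94.28, - 73, - 33,exp(- 1 ), exp ( - 1),sqrt( 6 ),sqrt( 7), E,sqrt( 11) , sqrt( 19 )]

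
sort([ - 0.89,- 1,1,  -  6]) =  [- 6, - 1,  -  0.89, 1]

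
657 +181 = 838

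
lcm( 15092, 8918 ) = 196196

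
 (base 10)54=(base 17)33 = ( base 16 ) 36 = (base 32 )1m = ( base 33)1l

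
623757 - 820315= - 196558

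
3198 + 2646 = 5844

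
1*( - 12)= -12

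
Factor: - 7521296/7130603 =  - 2^4* 37^( - 1)*191^(-1)*1009^( - 1)*470081^1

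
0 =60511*0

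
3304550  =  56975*58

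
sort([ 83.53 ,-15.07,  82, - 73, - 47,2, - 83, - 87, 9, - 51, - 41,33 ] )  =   [ - 87, - 83, - 73, - 51, - 47 , - 41, - 15.07 , 2  ,  9,33,82, 83.53]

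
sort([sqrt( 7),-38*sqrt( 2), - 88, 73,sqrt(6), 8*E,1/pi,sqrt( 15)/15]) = [- 88,- 38*sqrt(2 ), sqrt( 15)/15, 1/pi , sqrt ( 6), sqrt(7), 8 * E,73 ]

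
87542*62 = 5427604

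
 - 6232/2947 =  - 3 + 2609/2947 = - 2.11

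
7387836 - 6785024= 602812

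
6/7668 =1/1278 = 0.00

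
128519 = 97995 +30524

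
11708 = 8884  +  2824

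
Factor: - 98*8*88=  - 68992 = - 2^7*7^2*11^1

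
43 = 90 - 47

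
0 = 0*93595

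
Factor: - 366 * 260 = - 95160= - 2^3* 3^1*5^1  *13^1*61^1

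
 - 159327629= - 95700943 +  - 63626686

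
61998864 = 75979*816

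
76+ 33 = 109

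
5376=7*768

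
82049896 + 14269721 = 96319617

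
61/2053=61/2053 = 0.03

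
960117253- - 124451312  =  1084568565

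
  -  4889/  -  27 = 181+2/27 = 181.07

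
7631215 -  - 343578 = 7974793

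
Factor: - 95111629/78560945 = -5^( - 1 )*3593^(-1)*4373^( - 1 )*4969^1*19141^1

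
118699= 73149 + 45550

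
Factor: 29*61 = 1769 = 29^1*61^1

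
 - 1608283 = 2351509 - 3959792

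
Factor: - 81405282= -2^1*3^1*7^1*17^1*114013^1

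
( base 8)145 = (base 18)5b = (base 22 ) 4D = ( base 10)101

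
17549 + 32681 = 50230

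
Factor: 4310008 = 2^3* 538751^1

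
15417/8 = 1927 + 1/8 = 1927.12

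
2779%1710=1069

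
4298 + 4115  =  8413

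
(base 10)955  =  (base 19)2c5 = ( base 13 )586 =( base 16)3bb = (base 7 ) 2533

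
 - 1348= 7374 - 8722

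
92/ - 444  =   - 23/111  =  - 0.21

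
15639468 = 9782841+5856627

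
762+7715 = 8477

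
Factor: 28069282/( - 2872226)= - 14034641/1436113 = - 7^( - 1 )*43^1*71^1*193^( - 1) * 1063^( - 1)*4597^1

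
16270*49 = 797230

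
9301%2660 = 1321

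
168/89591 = 168/89591 = 0.00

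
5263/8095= 5263/8095 = 0.65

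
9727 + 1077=10804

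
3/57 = 1/19 = 0.05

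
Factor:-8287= -8287^1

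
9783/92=9783/92 = 106.34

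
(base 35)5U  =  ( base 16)CD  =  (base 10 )205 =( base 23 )8L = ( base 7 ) 412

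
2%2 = 0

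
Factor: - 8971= - 8971^1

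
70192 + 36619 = 106811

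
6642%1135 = 967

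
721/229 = 3 + 34/229 = 3.15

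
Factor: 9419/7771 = 19^( - 1 )*409^( - 1 )*9419^1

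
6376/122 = 52 + 16/61 = 52.26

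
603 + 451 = 1054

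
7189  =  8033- 844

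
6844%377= 58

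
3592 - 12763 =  - 9171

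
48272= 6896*7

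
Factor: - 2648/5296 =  - 1/2 = -2^(-1 ) 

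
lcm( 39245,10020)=470940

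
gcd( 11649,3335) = 1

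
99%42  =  15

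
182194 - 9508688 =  - 9326494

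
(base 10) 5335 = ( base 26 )7n5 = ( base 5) 132320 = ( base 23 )a1m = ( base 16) 14d7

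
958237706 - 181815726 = 776421980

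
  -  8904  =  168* ( - 53 )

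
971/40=24 + 11/40  =  24.27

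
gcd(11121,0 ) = 11121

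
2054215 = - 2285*( - 899) 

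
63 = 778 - 715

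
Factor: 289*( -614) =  - 177446 = - 2^1*17^2*307^1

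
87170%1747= 1567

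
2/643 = 2/643 = 0.00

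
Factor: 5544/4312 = 3^2*7^(-1 )= 9/7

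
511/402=511/402= 1.27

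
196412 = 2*98206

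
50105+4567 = 54672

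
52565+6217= 58782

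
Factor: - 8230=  - 2^1*5^1*823^1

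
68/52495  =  68/52495 = 0.00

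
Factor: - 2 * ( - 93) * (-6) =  - 1116 =- 2^2*3^2*31^1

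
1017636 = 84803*12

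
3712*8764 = 32531968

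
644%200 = 44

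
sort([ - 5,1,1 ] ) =[-5,1,1] 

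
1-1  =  0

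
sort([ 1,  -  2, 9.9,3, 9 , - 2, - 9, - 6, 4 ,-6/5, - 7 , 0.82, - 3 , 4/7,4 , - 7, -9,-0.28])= [ - 9,-9,-7,-7, - 6, - 3,- 2 , - 2  ,  -  6/5,-0.28,4/7,0.82, 1  ,  3,4,  4,9 , 9.9]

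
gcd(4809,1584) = 3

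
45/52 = 45/52 = 0.87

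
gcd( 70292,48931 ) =1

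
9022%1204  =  594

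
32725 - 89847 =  - 57122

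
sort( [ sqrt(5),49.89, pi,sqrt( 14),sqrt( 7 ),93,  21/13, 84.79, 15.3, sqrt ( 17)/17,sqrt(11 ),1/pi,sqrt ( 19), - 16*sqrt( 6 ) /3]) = [ - 16*sqrt( 6)/3,sqrt(17 ) /17,1/pi , 21/13 , sqrt ( 5 ),  sqrt ( 7), pi,sqrt( 11 ), sqrt( 14),sqrt( 19 ) , 15.3,49.89,84.79, 93]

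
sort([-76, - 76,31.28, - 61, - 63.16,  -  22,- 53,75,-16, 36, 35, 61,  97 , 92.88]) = [ - 76, - 76, - 63.16, - 61, - 53, - 22 , - 16, 31.28,35 , 36, 61, 75,92.88  ,  97]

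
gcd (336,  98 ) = 14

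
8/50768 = 1/6346=0.00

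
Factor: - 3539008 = -2^6*11^2*457^1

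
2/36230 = 1/18115 = 0.00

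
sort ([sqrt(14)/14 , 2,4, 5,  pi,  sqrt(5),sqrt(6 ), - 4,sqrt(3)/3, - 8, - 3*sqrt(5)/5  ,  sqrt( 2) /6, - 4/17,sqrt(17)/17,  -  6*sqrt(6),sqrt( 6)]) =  [-6*sqrt(6),-8, - 4, - 3*sqrt( 5) /5, - 4/17,sqrt(2)/6,sqrt(17 )/17,sqrt(14 )/14,sqrt(3) /3, 2,sqrt (5),sqrt ( 6 ),sqrt(6) , pi, 4, 5] 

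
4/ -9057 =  - 4/9057= - 0.00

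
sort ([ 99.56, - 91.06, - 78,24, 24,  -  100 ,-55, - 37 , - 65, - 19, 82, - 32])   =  [ - 100, - 91.06 , - 78, - 65, - 55, - 37, - 32,-19,24, 24, 82,99.56 ]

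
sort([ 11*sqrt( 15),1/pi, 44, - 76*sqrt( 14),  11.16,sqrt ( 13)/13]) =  [-76*sqrt (14),sqrt( 13)/13,  1/pi,11.16,11*sqrt ( 15 ),  44]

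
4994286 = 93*53702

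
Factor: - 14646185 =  - 5^1*2929237^1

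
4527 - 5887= - 1360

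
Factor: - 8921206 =-2^1 *7^1*637229^1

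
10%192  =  10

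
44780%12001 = 8777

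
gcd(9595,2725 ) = 5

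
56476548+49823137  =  106299685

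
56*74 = 4144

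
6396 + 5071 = 11467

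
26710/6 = 13355/3 = 4451.67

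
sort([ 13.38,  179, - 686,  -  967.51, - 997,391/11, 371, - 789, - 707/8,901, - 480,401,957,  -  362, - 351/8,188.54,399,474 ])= [ - 997, - 967.51, - 789, - 686,-480, - 362, - 707/8, - 351/8,  13.38,391/11,179, 188.54,371,399,401,474,  901,957]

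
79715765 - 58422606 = 21293159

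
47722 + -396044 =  - 348322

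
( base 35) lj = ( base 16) 2F2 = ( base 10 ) 754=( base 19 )21d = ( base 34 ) m6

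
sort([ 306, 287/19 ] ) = [287/19,306] 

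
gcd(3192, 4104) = 456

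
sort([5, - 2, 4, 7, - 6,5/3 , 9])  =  [  -  6, - 2,5/3,4 , 5,7, 9] 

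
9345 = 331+9014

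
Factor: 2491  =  47^1*53^1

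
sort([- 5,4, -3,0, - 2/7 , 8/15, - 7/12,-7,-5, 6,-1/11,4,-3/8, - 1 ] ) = [  -  7,-5,  -  5, - 3, - 1,-7/12,-3/8,-2/7,-1/11, 0, 8/15,4, 4  ,  6] 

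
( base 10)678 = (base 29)NB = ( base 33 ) KI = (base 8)1246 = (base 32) L6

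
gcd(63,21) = 21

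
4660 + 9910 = 14570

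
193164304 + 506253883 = 699418187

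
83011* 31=2573341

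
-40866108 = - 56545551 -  - 15679443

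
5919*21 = 124299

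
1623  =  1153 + 470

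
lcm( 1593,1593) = 1593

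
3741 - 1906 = 1835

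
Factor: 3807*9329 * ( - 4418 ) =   -  2^1 *3^4 * 19^1*47^3*491^1 = - 156907492254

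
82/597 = 82/597 = 0.14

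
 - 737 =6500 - 7237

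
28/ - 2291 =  - 28/2291 = - 0.01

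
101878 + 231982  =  333860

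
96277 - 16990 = 79287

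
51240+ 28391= 79631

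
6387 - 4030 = 2357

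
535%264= 7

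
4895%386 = 263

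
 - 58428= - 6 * 9738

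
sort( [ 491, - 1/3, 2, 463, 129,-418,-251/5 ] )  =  [ - 418, -251/5, - 1/3, 2,129, 463, 491]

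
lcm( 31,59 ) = 1829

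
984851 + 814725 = 1799576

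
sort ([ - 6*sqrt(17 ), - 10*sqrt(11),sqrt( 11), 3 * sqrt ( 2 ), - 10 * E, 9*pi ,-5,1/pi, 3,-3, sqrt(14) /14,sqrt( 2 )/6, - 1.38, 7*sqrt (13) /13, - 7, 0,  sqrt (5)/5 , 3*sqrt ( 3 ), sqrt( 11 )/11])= [ - 10*sqrt (11 ),-10 * E,-6*sqrt( 17), - 7, - 5, - 3, - 1.38,  0,  sqrt(2 ) /6,sqrt( 14 ) /14,sqrt( 11)/11, 1/pi,sqrt( 5 )/5, 7*sqrt( 13) /13, 3, sqrt(11) , 3*sqrt (2), 3*sqrt( 3 ) , 9*pi ]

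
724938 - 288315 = 436623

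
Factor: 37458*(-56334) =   -  2^2*3^3  *  41^1*229^1 * 2081^1 = -  2110158972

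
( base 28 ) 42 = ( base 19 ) 60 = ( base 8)162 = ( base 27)46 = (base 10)114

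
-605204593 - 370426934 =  - 975631527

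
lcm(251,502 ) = 502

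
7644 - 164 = 7480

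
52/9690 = 26/4845 = 0.01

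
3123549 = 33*94653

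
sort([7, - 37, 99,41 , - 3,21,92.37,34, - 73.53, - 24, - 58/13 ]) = [ - 73.53, - 37,-24, - 58/13, - 3,7,21,34,41,92.37,99]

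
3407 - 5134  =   - 1727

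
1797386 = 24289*74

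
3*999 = 2997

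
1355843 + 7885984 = 9241827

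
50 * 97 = 4850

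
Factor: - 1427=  -1427^1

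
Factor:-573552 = -2^4*3^2 * 7^1*569^1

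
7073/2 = 7073/2 =3536.50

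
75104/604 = 18776/151 =124.34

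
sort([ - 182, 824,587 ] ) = [ - 182,587, 824 ] 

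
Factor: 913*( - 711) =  - 649143 = - 3^2 * 11^1*79^1*83^1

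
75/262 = 75/262 =0.29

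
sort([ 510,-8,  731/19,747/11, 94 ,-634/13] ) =[ - 634/13, - 8,731/19,747/11,94, 510]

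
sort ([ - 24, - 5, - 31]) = [ - 31, - 24, - 5]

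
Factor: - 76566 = - 2^1*3^1*7^1*1823^1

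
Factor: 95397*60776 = 2^3 * 3^1*71^1* 107^1 * 31799^1 = 5797848072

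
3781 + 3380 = 7161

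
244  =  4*61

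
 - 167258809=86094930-253353739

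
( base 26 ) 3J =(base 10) 97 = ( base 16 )61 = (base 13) 76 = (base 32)31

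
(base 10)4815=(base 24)88f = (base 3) 20121100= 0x12cf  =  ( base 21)AJ6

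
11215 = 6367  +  4848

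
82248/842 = 97 +287/421= 97.68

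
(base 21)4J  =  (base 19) 58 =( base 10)103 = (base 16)67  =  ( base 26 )3P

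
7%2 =1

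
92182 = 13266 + 78916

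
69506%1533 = 521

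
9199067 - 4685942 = 4513125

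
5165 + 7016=12181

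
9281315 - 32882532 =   -  23601217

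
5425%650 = 225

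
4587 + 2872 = 7459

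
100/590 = 10/59= 0.17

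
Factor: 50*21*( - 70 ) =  - 73500=- 2^2*3^1*5^3*7^2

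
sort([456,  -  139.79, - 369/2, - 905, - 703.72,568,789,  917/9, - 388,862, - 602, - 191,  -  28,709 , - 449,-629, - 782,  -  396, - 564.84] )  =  [ - 905, - 782,-703.72,-629, - 602,-564.84, - 449, - 396, - 388,-191, - 369/2, - 139.79, - 28,917/9,456,568,  709  ,  789, 862] 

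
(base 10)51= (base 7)102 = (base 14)39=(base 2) 110011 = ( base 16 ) 33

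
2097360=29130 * 72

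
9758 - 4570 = 5188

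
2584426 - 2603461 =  - 19035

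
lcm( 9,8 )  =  72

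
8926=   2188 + 6738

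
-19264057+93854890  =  74590833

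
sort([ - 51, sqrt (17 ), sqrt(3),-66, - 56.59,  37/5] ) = [ - 66, - 56.59, - 51,  sqrt(3 ),sqrt( 17 ), 37/5] 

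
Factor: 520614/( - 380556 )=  - 933/682 = -  2^( - 1)*3^1*11^( - 1 )*31^ ( - 1 ) * 311^1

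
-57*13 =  - 741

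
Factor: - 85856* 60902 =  - 2^6*37^1*823^1* 2683^1 = - 5228802112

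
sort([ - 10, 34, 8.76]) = [  -  10,8.76, 34]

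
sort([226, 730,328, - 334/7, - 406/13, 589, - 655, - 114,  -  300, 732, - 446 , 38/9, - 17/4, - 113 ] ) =[ - 655, - 446, - 300, - 114,-113, - 334/7, - 406/13, - 17/4,  38/9, 226, 328, 589,730, 732 ] 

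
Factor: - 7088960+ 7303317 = 11^1*13^1*1499^1 = 214357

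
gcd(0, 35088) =35088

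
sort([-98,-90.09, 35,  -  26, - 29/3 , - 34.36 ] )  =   [  -  98,  -  90.09, - 34.36, - 26,  -  29/3,35 ]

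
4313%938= 561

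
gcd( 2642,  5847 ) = 1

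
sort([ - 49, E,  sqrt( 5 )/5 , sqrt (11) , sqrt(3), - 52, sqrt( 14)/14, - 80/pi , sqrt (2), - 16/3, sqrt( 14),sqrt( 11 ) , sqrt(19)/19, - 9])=[ - 52,- 49, - 80/pi, - 9, - 16/3,sqrt ( 19 )/19 , sqrt ( 14)/14,  sqrt(5)/5,sqrt (2),sqrt(3) , E , sqrt( 11),sqrt(11 ),  sqrt (14)]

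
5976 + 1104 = 7080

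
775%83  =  28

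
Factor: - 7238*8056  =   - 2^4*7^1*11^1*19^1*47^1*53^1= - 58309328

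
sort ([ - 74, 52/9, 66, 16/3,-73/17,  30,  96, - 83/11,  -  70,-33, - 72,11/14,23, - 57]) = [ -74, - 72,-70,-57 ,-33 , - 83/11, - 73/17,11/14, 16/3, 52/9 , 23,30,66 , 96]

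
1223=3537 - 2314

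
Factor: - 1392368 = -2^4*17^1*5119^1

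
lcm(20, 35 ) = 140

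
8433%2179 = 1896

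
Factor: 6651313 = 433^1 * 15361^1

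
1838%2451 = 1838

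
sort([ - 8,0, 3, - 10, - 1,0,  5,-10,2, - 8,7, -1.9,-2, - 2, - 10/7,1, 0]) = [ - 10,-10,-8,-8 ,- 2, - 2,  -  1.9, - 10/7,-1,0,0,0, 1,2,3, 5,7]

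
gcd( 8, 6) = 2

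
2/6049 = 2/6049 = 0.00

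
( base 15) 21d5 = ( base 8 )16007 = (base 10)7175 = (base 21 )G5E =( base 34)671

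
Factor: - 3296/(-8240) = 2^1*5^( - 1) = 2/5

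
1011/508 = 1011/508 = 1.99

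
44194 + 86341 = 130535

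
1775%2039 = 1775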